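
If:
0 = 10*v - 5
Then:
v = 1/2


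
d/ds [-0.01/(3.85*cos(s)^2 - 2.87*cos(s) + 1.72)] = (0.0287 - 0.077*cos(s))*sin(s)/(3.85*cos(s)^2 - 2.87*cos(s) + 1.72)^2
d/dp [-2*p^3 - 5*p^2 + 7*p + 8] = -6*p^2 - 10*p + 7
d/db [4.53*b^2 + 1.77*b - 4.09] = 9.06*b + 1.77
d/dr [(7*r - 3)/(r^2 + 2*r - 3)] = (-7*r^2 + 6*r - 15)/(r^4 + 4*r^3 - 2*r^2 - 12*r + 9)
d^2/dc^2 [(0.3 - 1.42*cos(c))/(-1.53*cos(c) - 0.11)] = (-0.0676719999999999*cos(c) + 0.470628*cos(2*c) + 3.33066907387547e-16*cos(3*c) - 1.411884)/(3.581577*cos(c)^3 + 0.772497*cos(c)^2 + 0.055539*cos(c) + 0.001331)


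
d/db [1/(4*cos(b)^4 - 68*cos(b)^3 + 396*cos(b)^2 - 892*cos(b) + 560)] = (4*cos(b)^3 - 51*cos(b)^2 + 198*cos(b) - 223)*sin(b)/(4*(cos(b)^4 - 17*cos(b)^3 + 99*cos(b)^2 - 223*cos(b) + 140)^2)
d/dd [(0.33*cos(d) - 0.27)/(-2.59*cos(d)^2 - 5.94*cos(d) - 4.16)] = (-0.8547*cos(d)^2 + 1.3986*cos(d) + 2.9766)*sin(d)/(6.7081*cos(d)^4 + 30.7692*cos(d)^3 + 56.8324*cos(d)^2 + 49.4208*cos(d) + 17.3056)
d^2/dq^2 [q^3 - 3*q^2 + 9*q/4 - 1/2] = 6*q - 6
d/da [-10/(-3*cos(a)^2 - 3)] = 40*sin(2*a)/(3*(cos(2*a) + 3)^2)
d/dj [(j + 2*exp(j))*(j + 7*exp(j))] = 9*j*exp(j) + 2*j + 28*exp(2*j) + 9*exp(j)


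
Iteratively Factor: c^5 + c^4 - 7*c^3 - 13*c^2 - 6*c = (c - 3)*(c^4 + 4*c^3 + 5*c^2 + 2*c) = (c - 3)*(c + 2)*(c^3 + 2*c^2 + c) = (c - 3)*(c + 1)*(c + 2)*(c^2 + c) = (c - 3)*(c + 1)^2*(c + 2)*(c)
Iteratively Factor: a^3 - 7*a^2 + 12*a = (a)*(a^2 - 7*a + 12) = a*(a - 3)*(a - 4)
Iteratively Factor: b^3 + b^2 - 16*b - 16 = (b + 4)*(b^2 - 3*b - 4) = (b - 4)*(b + 4)*(b + 1)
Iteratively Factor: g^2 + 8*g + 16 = (g + 4)*(g + 4)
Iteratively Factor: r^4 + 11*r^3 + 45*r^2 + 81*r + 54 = (r + 3)*(r^3 + 8*r^2 + 21*r + 18) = (r + 3)^2*(r^2 + 5*r + 6) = (r + 2)*(r + 3)^2*(r + 3)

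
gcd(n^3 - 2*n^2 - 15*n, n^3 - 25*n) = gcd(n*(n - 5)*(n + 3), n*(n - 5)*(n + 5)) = n^2 - 5*n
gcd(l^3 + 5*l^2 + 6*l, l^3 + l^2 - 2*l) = l^2 + 2*l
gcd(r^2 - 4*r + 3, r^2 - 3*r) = r - 3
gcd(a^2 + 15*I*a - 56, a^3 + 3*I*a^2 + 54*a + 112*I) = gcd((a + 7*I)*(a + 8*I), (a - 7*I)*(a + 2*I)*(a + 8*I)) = a + 8*I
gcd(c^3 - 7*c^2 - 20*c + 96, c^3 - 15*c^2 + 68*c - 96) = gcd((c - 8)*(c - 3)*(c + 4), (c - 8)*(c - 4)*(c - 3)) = c^2 - 11*c + 24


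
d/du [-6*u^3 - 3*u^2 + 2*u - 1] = -18*u^2 - 6*u + 2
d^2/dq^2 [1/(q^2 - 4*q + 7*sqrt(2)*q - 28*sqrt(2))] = 2*(-q^2 - 7*sqrt(2)*q + 4*q + (2*q - 4 + 7*sqrt(2))^2 + 28*sqrt(2))/(q^2 - 4*q + 7*sqrt(2)*q - 28*sqrt(2))^3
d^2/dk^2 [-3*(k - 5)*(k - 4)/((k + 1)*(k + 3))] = 6*(13*k^3 - 51*k^2 - 321*k - 377)/(k^6 + 12*k^5 + 57*k^4 + 136*k^3 + 171*k^2 + 108*k + 27)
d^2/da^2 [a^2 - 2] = 2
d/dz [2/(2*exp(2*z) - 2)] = -1/(2*sinh(z)^2)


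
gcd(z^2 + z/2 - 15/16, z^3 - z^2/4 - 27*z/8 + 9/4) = z - 3/4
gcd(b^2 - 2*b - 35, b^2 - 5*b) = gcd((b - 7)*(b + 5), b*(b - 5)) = 1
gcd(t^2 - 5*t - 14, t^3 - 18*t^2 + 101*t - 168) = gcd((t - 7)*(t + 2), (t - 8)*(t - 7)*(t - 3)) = t - 7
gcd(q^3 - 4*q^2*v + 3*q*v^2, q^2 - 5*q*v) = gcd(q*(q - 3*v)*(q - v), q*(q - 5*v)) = q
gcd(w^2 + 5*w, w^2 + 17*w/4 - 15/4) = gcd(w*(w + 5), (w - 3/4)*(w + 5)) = w + 5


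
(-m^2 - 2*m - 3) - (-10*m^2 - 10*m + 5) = 9*m^2 + 8*m - 8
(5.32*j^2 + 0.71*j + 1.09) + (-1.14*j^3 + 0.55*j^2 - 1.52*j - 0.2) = -1.14*j^3 + 5.87*j^2 - 0.81*j + 0.89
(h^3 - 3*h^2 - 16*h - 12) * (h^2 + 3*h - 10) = h^5 - 35*h^3 - 30*h^2 + 124*h + 120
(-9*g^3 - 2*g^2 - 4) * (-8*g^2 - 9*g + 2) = 72*g^5 + 97*g^4 + 28*g^2 + 36*g - 8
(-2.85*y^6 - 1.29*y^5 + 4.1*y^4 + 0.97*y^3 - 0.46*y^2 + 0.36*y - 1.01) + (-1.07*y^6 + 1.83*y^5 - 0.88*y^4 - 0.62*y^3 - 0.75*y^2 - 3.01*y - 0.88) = -3.92*y^6 + 0.54*y^5 + 3.22*y^4 + 0.35*y^3 - 1.21*y^2 - 2.65*y - 1.89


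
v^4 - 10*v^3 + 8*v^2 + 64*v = v*(v - 8)*(v - 4)*(v + 2)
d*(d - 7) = d^2 - 7*d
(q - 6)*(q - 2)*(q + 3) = q^3 - 5*q^2 - 12*q + 36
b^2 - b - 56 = (b - 8)*(b + 7)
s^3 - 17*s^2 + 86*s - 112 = (s - 8)*(s - 7)*(s - 2)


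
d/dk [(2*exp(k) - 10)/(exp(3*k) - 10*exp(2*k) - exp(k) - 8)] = 2*((exp(k) - 5)*(-3*exp(2*k) + 20*exp(k) + 1) + exp(3*k) - 10*exp(2*k) - exp(k) - 8)*exp(k)/(-exp(3*k) + 10*exp(2*k) + exp(k) + 8)^2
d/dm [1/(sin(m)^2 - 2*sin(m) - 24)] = 2*(1 - sin(m))*cos(m)/((sin(m) - 6)^2*(sin(m) + 4)^2)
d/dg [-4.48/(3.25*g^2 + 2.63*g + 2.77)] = (29.12*g + 11.7824)/(3.25*g^2 + 2.63*g + 2.77)^2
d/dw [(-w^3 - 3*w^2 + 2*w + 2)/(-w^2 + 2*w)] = (w^4 - 4*w^3 - 4*w^2 + 4*w - 4)/(w^2*(w^2 - 4*w + 4))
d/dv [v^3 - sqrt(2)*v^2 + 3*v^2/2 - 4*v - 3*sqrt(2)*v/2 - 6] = 3*v^2 - 2*sqrt(2)*v + 3*v - 4 - 3*sqrt(2)/2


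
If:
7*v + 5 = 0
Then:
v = -5/7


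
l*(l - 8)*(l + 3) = l^3 - 5*l^2 - 24*l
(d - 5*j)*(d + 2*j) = d^2 - 3*d*j - 10*j^2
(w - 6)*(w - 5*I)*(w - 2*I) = w^3 - 6*w^2 - 7*I*w^2 - 10*w + 42*I*w + 60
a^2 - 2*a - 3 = (a - 3)*(a + 1)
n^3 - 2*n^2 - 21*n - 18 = (n - 6)*(n + 1)*(n + 3)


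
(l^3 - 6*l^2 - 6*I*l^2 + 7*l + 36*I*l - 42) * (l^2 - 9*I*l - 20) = l^5 - 6*l^4 - 15*I*l^4 - 67*l^3 + 90*I*l^3 + 402*l^2 + 57*I*l^2 - 140*l - 342*I*l + 840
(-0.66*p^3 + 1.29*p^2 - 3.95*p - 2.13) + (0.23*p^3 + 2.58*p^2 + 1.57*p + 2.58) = -0.43*p^3 + 3.87*p^2 - 2.38*p + 0.45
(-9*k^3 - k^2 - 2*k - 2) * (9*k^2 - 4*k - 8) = -81*k^5 + 27*k^4 + 58*k^3 - 2*k^2 + 24*k + 16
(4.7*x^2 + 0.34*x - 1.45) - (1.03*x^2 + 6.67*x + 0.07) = 3.67*x^2 - 6.33*x - 1.52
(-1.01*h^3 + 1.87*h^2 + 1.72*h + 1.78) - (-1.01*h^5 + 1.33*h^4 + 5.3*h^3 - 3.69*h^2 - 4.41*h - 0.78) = 1.01*h^5 - 1.33*h^4 - 6.31*h^3 + 5.56*h^2 + 6.13*h + 2.56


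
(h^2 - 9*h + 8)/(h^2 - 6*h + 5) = (h - 8)/(h - 5)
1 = 1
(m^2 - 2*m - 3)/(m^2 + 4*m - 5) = (m^2 - 2*m - 3)/(m^2 + 4*m - 5)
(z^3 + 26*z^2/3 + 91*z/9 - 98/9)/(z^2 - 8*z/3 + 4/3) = (3*z^2 + 28*z + 49)/(3*(z - 2))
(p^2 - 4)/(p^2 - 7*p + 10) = (p + 2)/(p - 5)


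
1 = 1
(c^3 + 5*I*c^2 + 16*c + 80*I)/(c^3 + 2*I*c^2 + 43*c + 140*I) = (c - 4*I)/(c - 7*I)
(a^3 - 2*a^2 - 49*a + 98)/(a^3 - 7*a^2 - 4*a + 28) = (a + 7)/(a + 2)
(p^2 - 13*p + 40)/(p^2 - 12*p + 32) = (p - 5)/(p - 4)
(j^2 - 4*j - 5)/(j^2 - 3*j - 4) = (j - 5)/(j - 4)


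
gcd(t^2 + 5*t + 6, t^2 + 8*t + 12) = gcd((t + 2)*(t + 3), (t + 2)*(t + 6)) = t + 2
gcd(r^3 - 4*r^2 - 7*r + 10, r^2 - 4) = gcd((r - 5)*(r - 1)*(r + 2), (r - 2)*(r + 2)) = r + 2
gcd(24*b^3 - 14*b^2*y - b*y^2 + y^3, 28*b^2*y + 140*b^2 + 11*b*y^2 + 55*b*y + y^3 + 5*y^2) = 4*b + y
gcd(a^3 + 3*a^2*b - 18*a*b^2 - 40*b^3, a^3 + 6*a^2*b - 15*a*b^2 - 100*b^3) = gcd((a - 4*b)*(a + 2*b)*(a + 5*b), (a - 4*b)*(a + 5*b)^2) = a^2 + a*b - 20*b^2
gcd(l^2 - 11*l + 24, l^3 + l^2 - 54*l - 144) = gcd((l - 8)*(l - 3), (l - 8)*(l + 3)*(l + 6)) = l - 8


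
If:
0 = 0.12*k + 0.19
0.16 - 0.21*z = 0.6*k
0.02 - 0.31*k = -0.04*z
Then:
No Solution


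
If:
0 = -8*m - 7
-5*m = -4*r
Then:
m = -7/8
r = -35/32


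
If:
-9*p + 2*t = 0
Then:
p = 2*t/9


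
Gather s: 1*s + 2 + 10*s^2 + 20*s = 10*s^2 + 21*s + 2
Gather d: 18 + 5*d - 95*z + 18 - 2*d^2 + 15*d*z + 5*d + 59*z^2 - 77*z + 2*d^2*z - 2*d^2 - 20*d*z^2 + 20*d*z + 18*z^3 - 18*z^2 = d^2*(2*z - 4) + d*(-20*z^2 + 35*z + 10) + 18*z^3 + 41*z^2 - 172*z + 36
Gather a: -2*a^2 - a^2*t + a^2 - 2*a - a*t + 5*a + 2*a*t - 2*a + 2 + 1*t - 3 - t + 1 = a^2*(-t - 1) + a*(t + 1)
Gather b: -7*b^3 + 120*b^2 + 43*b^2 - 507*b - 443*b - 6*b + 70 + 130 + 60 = -7*b^3 + 163*b^2 - 956*b + 260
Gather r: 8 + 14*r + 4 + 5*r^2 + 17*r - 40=5*r^2 + 31*r - 28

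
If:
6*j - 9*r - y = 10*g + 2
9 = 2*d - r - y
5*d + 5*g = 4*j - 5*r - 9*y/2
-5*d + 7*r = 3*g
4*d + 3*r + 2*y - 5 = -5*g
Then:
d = 11781/3469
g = -4214/3469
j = 3337/6938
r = 6609/3469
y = -14268/3469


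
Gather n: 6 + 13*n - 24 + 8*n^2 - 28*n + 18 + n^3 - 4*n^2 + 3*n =n^3 + 4*n^2 - 12*n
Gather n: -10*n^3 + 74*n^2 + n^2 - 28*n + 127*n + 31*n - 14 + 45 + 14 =-10*n^3 + 75*n^2 + 130*n + 45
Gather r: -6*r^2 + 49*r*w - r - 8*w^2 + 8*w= -6*r^2 + r*(49*w - 1) - 8*w^2 + 8*w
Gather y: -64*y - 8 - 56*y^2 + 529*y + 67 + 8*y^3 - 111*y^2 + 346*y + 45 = 8*y^3 - 167*y^2 + 811*y + 104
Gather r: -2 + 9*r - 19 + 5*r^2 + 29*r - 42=5*r^2 + 38*r - 63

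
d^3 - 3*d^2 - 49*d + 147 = (d - 7)*(d - 3)*(d + 7)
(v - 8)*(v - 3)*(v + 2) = v^3 - 9*v^2 + 2*v + 48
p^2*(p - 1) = p^3 - p^2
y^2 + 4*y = y*(y + 4)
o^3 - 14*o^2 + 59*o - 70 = (o - 7)*(o - 5)*(o - 2)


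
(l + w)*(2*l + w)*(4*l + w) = 8*l^3 + 14*l^2*w + 7*l*w^2 + w^3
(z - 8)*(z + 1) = z^2 - 7*z - 8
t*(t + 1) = t^2 + t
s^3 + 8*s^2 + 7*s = s*(s + 1)*(s + 7)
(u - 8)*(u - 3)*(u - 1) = u^3 - 12*u^2 + 35*u - 24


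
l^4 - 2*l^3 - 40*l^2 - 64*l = l*(l - 8)*(l + 2)*(l + 4)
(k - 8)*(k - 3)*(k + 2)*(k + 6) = k^4 - 3*k^3 - 52*k^2 + 60*k + 288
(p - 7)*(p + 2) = p^2 - 5*p - 14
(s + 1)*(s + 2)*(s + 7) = s^3 + 10*s^2 + 23*s + 14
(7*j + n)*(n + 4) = 7*j*n + 28*j + n^2 + 4*n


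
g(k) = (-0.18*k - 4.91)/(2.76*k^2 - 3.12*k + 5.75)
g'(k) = (3.12 - 5.52*k)*(-0.18*k - 4.91)/(2.76*k^2 - 3.12*k + 5.75)^2 - 0.18/(2.76*k^2 - 3.12*k + 5.75) = (0.4968*k^2 + 27.1032*k - 16.3542)/(7.6176*k^4 - 17.2224*k^3 + 41.4744*k^2 - 35.88*k + 33.0625)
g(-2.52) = -0.14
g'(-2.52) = -0.08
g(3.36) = -0.21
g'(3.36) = 0.12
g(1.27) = -0.82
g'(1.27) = 0.48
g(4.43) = -0.12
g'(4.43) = 0.05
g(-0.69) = -0.52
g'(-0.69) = -0.41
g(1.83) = -0.56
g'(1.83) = 0.41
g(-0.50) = -0.60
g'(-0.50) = -0.47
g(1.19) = -0.86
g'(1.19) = 0.47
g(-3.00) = -0.11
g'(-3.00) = -0.06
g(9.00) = -0.03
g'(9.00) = 0.01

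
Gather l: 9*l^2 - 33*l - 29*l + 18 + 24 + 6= 9*l^2 - 62*l + 48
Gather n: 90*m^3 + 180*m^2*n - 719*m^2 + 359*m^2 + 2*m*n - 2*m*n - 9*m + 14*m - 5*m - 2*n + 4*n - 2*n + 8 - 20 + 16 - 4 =90*m^3 + 180*m^2*n - 360*m^2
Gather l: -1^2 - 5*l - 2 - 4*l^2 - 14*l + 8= -4*l^2 - 19*l + 5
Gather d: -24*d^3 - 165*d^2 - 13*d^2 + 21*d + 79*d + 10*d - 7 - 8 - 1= -24*d^3 - 178*d^2 + 110*d - 16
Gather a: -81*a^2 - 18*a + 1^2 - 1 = -81*a^2 - 18*a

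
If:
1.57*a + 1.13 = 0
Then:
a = -0.72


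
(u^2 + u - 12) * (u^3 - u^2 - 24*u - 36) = u^5 - 37*u^3 - 48*u^2 + 252*u + 432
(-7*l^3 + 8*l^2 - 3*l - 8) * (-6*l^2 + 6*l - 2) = 42*l^5 - 90*l^4 + 80*l^3 + 14*l^2 - 42*l + 16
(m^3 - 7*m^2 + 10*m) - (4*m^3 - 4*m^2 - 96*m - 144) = -3*m^3 - 3*m^2 + 106*m + 144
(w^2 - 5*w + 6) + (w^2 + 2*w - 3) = 2*w^2 - 3*w + 3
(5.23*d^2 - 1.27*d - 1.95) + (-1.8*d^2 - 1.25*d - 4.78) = 3.43*d^2 - 2.52*d - 6.73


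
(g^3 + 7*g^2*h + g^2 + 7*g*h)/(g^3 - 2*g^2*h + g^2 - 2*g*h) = (g + 7*h)/(g - 2*h)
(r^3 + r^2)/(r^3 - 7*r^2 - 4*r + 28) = r^2*(r + 1)/(r^3 - 7*r^2 - 4*r + 28)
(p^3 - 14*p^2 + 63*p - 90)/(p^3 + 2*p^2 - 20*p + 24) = (p^3 - 14*p^2 + 63*p - 90)/(p^3 + 2*p^2 - 20*p + 24)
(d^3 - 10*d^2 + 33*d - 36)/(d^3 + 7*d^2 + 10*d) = (d^3 - 10*d^2 + 33*d - 36)/(d*(d^2 + 7*d + 10))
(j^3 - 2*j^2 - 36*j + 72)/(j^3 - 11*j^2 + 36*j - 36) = (j + 6)/(j - 3)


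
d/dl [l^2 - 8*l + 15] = 2*l - 8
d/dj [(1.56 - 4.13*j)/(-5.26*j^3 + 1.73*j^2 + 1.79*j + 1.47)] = (-43.4476*j^3 + 31.7617*j^2 - 5.3976*j - 8.8635)/(27.6676*j^6 - 18.1996*j^5 - 15.8379*j^4 - 9.271*j^3 + 8.2903*j^2 + 5.2626*j + 2.1609)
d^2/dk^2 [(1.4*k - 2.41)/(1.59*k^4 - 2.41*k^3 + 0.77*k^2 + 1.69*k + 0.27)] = (42.47208*k^7 - 207.68898*k^6 + 336.11853*k^5 - 259.239906*k^4 + 46.695988*k^3 + 73.667916*k^2 - 29.97228*k - 14.041964)/(4.019679*k^12 - 18.278163*k^11 + 33.544548*k^10 - 18.883432*k^9 - 20.562861*k^8 + 31.367124*k^7 + 1.951259*k^6 - 16.296732*k^5 + 0.827474999999999*k^4 + 6.407848*k^3 + 2.48184*k^2 + 0.369603*k + 0.019683)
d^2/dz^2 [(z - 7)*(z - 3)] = 2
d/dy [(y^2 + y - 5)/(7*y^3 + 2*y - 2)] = ((2*y + 1)*(7*y^3 + 2*y - 2) - (21*y^2 + 2)*(y^2 + y - 5))/(7*y^3 + 2*y - 2)^2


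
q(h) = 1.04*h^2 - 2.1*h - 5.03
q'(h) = 2.08*h - 2.1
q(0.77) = -6.03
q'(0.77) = -0.50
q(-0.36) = -4.14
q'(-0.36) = -2.85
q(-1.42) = 0.05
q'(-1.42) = -5.05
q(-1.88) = 2.59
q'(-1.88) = -6.01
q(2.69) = -3.15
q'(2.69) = 3.50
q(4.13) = 4.04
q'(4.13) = 6.49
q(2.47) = -3.87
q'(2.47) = 3.04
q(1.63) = -5.69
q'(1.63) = 1.29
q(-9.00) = 98.11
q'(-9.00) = -20.82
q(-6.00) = 45.01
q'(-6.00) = -14.58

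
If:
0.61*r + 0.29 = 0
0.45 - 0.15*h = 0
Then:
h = 3.00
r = -0.48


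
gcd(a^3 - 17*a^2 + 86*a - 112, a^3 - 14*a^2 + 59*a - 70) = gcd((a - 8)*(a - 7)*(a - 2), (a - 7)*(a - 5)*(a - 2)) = a^2 - 9*a + 14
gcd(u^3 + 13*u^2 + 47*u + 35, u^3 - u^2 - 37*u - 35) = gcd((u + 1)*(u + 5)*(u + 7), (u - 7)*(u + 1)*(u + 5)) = u^2 + 6*u + 5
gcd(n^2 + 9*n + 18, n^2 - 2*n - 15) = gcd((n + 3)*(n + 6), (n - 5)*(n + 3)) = n + 3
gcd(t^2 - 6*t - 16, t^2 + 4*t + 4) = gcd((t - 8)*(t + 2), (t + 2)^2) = t + 2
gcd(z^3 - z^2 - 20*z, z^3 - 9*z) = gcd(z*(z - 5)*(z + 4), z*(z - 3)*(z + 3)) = z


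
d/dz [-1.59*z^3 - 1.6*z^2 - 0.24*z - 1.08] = -4.77*z^2 - 3.2*z - 0.24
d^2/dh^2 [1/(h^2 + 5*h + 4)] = 2*(-h^2 - 5*h + (2*h + 5)^2 - 4)/(h^2 + 5*h + 4)^3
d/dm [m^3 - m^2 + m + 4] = 3*m^2 - 2*m + 1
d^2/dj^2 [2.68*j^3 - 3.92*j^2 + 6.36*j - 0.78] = 16.08*j - 7.84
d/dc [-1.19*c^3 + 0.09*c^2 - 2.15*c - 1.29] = -3.57*c^2 + 0.18*c - 2.15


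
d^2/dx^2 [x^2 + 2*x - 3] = 2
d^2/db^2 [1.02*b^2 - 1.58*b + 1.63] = 2.04000000000000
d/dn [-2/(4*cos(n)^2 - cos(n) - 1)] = 2*(1 - 8*cos(n))*sin(n)/(-4*cos(n)^2 + cos(n) + 1)^2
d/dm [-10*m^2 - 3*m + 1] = -20*m - 3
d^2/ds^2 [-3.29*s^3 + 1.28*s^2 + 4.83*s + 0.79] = 2.56 - 19.74*s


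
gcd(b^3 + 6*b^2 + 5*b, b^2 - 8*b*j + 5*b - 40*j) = b + 5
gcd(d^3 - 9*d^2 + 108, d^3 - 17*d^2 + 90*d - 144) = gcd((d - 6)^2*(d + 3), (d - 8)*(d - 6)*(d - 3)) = d - 6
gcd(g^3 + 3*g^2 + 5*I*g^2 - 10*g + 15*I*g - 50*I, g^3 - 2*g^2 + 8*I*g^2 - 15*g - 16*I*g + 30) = g^2 + g*(-2 + 5*I) - 10*I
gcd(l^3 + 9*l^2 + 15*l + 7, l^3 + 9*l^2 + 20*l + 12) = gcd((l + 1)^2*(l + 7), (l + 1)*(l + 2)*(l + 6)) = l + 1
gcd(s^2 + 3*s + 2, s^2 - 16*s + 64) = 1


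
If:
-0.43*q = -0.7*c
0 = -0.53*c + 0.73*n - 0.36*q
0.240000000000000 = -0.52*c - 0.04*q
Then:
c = -0.41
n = -0.63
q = -0.67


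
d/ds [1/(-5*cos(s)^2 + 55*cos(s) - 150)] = (11 - 2*cos(s))*sin(s)/(5*(cos(s)^2 - 11*cos(s) + 30)^2)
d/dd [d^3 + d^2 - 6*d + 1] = 3*d^2 + 2*d - 6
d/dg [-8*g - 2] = -8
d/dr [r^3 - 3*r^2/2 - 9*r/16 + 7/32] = 3*r^2 - 3*r - 9/16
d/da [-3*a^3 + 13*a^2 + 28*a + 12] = -9*a^2 + 26*a + 28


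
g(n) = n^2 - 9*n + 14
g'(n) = 2*n - 9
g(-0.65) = 20.27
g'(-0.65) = -10.30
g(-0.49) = 18.65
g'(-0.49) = -9.98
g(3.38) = -5.00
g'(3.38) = -2.24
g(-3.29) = 54.43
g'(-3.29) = -15.58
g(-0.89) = 22.80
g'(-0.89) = -10.78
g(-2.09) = 37.18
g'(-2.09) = -13.18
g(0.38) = 10.72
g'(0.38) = -8.24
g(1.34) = 3.74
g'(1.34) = -6.32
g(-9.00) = 176.00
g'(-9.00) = -27.00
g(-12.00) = 266.00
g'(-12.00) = -33.00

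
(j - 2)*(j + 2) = j^2 - 4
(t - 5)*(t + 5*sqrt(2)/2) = t^2 - 5*t + 5*sqrt(2)*t/2 - 25*sqrt(2)/2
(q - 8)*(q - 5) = q^2 - 13*q + 40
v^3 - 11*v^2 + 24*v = v*(v - 8)*(v - 3)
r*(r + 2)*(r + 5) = r^3 + 7*r^2 + 10*r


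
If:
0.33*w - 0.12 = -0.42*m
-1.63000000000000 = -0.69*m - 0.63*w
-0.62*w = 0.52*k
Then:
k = -19.45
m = -12.53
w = 16.31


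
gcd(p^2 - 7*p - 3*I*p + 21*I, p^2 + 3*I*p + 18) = p - 3*I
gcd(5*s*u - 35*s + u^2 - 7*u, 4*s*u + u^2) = 1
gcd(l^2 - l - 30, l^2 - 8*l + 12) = l - 6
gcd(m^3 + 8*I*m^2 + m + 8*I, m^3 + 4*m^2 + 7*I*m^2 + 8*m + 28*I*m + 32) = m^2 + 7*I*m + 8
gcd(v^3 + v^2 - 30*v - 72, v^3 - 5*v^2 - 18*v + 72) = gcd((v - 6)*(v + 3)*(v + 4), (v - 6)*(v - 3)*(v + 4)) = v^2 - 2*v - 24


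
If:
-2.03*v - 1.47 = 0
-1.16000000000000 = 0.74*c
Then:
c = -1.57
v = -0.72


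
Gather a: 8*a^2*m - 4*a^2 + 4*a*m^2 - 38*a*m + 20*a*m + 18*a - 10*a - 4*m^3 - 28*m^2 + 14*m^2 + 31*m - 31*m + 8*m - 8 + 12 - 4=a^2*(8*m - 4) + a*(4*m^2 - 18*m + 8) - 4*m^3 - 14*m^2 + 8*m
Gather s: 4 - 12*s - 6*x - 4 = -12*s - 6*x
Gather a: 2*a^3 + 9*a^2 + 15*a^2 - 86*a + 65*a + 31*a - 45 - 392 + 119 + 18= 2*a^3 + 24*a^2 + 10*a - 300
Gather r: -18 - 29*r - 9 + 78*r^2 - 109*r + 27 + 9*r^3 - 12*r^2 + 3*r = 9*r^3 + 66*r^2 - 135*r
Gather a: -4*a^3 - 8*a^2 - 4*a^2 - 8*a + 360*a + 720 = -4*a^3 - 12*a^2 + 352*a + 720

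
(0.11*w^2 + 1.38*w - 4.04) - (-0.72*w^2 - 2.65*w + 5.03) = 0.83*w^2 + 4.03*w - 9.07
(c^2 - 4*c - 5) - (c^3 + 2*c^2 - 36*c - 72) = -c^3 - c^2 + 32*c + 67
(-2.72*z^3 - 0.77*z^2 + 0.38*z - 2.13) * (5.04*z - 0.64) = -13.7088*z^4 - 2.14*z^3 + 2.408*z^2 - 10.9784*z + 1.3632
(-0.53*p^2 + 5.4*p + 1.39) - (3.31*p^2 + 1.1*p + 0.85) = -3.84*p^2 + 4.3*p + 0.54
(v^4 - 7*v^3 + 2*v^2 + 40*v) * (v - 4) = v^5 - 11*v^4 + 30*v^3 + 32*v^2 - 160*v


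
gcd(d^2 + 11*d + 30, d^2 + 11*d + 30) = d^2 + 11*d + 30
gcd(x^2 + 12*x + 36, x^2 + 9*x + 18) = x + 6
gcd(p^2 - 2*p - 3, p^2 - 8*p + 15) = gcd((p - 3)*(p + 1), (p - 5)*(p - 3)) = p - 3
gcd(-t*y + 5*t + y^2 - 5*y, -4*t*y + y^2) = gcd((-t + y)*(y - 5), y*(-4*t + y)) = 1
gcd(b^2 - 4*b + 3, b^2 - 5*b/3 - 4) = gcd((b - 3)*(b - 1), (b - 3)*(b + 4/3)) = b - 3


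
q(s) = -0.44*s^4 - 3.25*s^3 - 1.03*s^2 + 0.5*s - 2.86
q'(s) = -1.76*s^3 - 9.75*s^2 - 2.06*s + 0.5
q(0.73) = -4.43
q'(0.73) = -6.88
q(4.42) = -469.35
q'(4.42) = -351.06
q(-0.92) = -1.98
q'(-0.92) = -4.49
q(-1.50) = 2.81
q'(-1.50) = -12.41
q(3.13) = -153.28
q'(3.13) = -155.44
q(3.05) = -141.20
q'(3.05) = -146.42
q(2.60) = -85.75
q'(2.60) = -101.70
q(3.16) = -157.99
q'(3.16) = -158.91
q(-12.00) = -3665.02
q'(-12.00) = 1662.50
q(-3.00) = 38.48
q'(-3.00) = -33.55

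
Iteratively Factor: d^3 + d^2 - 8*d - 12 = (d - 3)*(d^2 + 4*d + 4) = (d - 3)*(d + 2)*(d + 2)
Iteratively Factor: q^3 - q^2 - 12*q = (q)*(q^2 - q - 12) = q*(q - 4)*(q + 3)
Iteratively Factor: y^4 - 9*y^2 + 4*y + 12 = (y - 2)*(y^3 + 2*y^2 - 5*y - 6) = (y - 2)*(y + 3)*(y^2 - y - 2) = (y - 2)^2*(y + 3)*(y + 1)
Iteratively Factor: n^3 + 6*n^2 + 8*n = (n + 4)*(n^2 + 2*n) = n*(n + 4)*(n + 2)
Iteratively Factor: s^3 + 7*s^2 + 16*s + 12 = (s + 3)*(s^2 + 4*s + 4) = (s + 2)*(s + 3)*(s + 2)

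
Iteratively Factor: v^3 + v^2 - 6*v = (v + 3)*(v^2 - 2*v) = (v - 2)*(v + 3)*(v)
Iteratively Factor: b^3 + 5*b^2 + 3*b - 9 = (b - 1)*(b^2 + 6*b + 9) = (b - 1)*(b + 3)*(b + 3)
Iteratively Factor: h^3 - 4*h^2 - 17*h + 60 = (h - 3)*(h^2 - h - 20) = (h - 5)*(h - 3)*(h + 4)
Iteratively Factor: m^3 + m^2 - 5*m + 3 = (m - 1)*(m^2 + 2*m - 3) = (m - 1)*(m + 3)*(m - 1)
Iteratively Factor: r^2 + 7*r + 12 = (r + 3)*(r + 4)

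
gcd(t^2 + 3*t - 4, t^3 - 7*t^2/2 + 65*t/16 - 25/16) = t - 1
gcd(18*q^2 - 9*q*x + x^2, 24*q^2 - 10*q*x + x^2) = -6*q + x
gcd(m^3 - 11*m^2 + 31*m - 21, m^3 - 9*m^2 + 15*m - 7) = m^2 - 8*m + 7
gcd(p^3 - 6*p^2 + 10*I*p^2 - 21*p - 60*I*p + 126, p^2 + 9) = p + 3*I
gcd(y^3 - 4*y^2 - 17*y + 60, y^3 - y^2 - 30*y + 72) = y - 3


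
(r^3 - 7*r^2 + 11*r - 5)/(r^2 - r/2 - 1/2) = 2*(r^2 - 6*r + 5)/(2*r + 1)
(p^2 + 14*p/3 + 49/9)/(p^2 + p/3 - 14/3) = (p + 7/3)/(p - 2)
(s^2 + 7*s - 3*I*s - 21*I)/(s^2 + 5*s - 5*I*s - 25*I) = (s^2 + s*(7 - 3*I) - 21*I)/(s^2 + 5*s*(1 - I) - 25*I)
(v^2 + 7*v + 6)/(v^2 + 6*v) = (v + 1)/v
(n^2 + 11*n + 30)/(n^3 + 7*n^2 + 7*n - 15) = (n + 6)/(n^2 + 2*n - 3)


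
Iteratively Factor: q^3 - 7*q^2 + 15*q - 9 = (q - 1)*(q^2 - 6*q + 9) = (q - 3)*(q - 1)*(q - 3)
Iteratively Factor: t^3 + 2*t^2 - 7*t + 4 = (t + 4)*(t^2 - 2*t + 1) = (t - 1)*(t + 4)*(t - 1)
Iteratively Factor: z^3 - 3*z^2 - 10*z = (z - 5)*(z^2 + 2*z) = z*(z - 5)*(z + 2)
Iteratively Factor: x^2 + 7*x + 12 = (x + 3)*(x + 4)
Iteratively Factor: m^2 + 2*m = (m + 2)*(m)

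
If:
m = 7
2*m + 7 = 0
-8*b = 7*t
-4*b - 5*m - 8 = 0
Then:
No Solution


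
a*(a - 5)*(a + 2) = a^3 - 3*a^2 - 10*a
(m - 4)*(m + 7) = m^2 + 3*m - 28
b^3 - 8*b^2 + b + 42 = (b - 7)*(b - 3)*(b + 2)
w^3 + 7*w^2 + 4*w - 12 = (w - 1)*(w + 2)*(w + 6)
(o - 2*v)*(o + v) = o^2 - o*v - 2*v^2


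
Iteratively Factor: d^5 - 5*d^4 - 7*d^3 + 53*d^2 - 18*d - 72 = (d + 3)*(d^4 - 8*d^3 + 17*d^2 + 2*d - 24) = (d - 3)*(d + 3)*(d^3 - 5*d^2 + 2*d + 8) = (d - 3)*(d - 2)*(d + 3)*(d^2 - 3*d - 4) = (d - 3)*(d - 2)*(d + 1)*(d + 3)*(d - 4)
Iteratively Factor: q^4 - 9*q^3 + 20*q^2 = (q)*(q^3 - 9*q^2 + 20*q) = q^2*(q^2 - 9*q + 20) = q^2*(q - 5)*(q - 4)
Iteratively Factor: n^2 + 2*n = (n + 2)*(n)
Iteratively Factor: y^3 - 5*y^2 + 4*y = (y)*(y^2 - 5*y + 4) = y*(y - 1)*(y - 4)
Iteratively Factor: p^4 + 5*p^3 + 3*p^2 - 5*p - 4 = (p - 1)*(p^3 + 6*p^2 + 9*p + 4) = (p - 1)*(p + 1)*(p^2 + 5*p + 4) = (p - 1)*(p + 1)^2*(p + 4)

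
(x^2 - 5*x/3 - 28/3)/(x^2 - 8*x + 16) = (x + 7/3)/(x - 4)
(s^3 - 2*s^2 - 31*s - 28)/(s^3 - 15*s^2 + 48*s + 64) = (s^2 - 3*s - 28)/(s^2 - 16*s + 64)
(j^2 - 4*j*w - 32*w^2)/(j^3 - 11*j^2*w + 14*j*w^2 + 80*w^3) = (-j - 4*w)/(-j^2 + 3*j*w + 10*w^2)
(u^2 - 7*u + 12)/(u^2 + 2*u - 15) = (u - 4)/(u + 5)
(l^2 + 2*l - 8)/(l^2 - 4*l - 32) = (l - 2)/(l - 8)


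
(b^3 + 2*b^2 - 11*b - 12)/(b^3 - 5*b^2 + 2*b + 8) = (b^2 + b - 12)/(b^2 - 6*b + 8)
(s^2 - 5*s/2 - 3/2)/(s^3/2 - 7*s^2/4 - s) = 2*(s - 3)/(s*(s - 4))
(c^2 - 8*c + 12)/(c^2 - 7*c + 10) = (c - 6)/(c - 5)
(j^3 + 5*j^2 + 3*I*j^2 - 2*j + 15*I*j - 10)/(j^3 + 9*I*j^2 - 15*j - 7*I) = (j^2 + j*(5 + 2*I) + 10*I)/(j^2 + 8*I*j - 7)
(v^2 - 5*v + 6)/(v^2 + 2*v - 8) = (v - 3)/(v + 4)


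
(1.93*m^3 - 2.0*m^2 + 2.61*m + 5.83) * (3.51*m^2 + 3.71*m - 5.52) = 6.7743*m^5 + 0.1403*m^4 - 8.9125*m^3 + 41.1864*m^2 + 7.2221*m - 32.1816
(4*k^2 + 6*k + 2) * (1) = 4*k^2 + 6*k + 2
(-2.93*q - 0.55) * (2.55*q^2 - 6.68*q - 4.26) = -7.4715*q^3 + 18.1699*q^2 + 16.1558*q + 2.343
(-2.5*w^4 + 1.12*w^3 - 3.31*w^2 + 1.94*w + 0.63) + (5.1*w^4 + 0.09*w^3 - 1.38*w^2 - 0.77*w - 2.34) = 2.6*w^4 + 1.21*w^3 - 4.69*w^2 + 1.17*w - 1.71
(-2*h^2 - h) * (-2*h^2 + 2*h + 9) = 4*h^4 - 2*h^3 - 20*h^2 - 9*h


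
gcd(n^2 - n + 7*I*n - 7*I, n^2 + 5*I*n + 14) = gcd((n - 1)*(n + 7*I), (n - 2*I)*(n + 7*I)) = n + 7*I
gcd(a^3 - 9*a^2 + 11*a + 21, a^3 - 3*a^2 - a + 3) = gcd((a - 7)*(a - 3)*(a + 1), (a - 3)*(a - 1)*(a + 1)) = a^2 - 2*a - 3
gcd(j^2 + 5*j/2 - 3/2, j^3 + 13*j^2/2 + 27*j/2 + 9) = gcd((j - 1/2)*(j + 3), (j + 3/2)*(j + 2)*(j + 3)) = j + 3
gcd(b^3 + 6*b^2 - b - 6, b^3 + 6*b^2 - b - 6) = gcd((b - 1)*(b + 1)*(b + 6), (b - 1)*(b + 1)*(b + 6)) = b^3 + 6*b^2 - b - 6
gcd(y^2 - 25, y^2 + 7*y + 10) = y + 5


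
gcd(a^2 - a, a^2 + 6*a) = a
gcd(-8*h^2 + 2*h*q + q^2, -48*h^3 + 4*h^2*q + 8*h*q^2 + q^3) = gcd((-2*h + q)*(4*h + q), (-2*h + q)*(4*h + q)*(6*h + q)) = -8*h^2 + 2*h*q + q^2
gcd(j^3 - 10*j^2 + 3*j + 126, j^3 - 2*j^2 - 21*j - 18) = j^2 - 3*j - 18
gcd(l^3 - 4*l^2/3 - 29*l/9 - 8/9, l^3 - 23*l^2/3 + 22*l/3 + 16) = l^2 - 5*l/3 - 8/3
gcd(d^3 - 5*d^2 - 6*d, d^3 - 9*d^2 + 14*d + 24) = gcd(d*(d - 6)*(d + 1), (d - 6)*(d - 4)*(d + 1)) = d^2 - 5*d - 6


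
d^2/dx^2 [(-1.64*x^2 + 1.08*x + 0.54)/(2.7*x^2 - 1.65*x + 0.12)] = (1.134*x^3 + 26.80776*x^2 - 16.53372*x + 2.970828)/(19.683*x^6 - 36.0855*x^5 + 24.67665*x^4 - 7.699725*x^3 + 1.09674*x^2 - 0.07128*x + 0.001728)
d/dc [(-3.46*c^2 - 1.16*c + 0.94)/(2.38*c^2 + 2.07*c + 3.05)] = (-4.4014*c^2 - 25.5804*c - 5.4838)/(5.6644*c^4 + 9.8532*c^3 + 18.8029*c^2 + 12.627*c + 9.3025)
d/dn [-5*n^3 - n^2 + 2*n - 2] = -15*n^2 - 2*n + 2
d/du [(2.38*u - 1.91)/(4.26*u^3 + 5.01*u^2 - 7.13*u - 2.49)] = (-20.2776*u^3 + 12.486*u^2 + 19.1382*u - 19.5445)/(18.1476*u^6 + 42.6852*u^5 - 35.6475*u^4 - 92.6574*u^3 + 25.8871*u^2 + 35.5074*u + 6.2001)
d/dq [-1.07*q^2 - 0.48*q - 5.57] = -2.14*q - 0.48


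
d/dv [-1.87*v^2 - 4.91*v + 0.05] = -3.74*v - 4.91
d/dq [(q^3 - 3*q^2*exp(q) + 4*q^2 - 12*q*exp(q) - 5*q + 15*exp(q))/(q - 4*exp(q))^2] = ((q - 4*exp(q))*(-3*q^2*exp(q) + 3*q^2 - 18*q*exp(q) + 8*q + 3*exp(q) - 5) + 2*(4*exp(q) - 1)*(q^3 - 3*q^2*exp(q) + 4*q^2 - 12*q*exp(q) - 5*q + 15*exp(q)))/(q - 4*exp(q))^3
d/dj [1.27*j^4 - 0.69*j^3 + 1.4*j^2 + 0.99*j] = 5.08*j^3 - 2.07*j^2 + 2.8*j + 0.99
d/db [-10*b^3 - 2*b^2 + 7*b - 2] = -30*b^2 - 4*b + 7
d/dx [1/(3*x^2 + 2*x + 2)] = 2*(-3*x - 1)/(3*x^2 + 2*x + 2)^2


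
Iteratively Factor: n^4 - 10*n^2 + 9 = (n + 1)*(n^3 - n^2 - 9*n + 9) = (n - 1)*(n + 1)*(n^2 - 9) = (n - 3)*(n - 1)*(n + 1)*(n + 3)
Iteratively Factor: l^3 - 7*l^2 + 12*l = (l - 3)*(l^2 - 4*l) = (l - 4)*(l - 3)*(l)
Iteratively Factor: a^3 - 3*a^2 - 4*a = (a)*(a^2 - 3*a - 4) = a*(a - 4)*(a + 1)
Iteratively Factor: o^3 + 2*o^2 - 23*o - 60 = (o + 4)*(o^2 - 2*o - 15) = (o - 5)*(o + 4)*(o + 3)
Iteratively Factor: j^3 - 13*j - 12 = (j - 4)*(j^2 + 4*j + 3) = (j - 4)*(j + 3)*(j + 1)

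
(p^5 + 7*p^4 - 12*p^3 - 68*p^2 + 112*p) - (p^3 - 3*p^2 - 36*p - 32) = p^5 + 7*p^4 - 13*p^3 - 65*p^2 + 148*p + 32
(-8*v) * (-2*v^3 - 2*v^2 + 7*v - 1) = 16*v^4 + 16*v^3 - 56*v^2 + 8*v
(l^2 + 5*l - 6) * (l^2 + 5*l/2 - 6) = l^4 + 15*l^3/2 + l^2/2 - 45*l + 36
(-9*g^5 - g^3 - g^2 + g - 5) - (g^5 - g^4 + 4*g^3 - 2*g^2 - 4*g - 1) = -10*g^5 + g^4 - 5*g^3 + g^2 + 5*g - 4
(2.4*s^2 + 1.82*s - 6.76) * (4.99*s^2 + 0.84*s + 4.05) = 11.976*s^4 + 11.0978*s^3 - 22.4836*s^2 + 1.6926*s - 27.378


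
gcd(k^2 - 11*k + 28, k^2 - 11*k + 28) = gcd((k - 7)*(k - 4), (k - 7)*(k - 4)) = k^2 - 11*k + 28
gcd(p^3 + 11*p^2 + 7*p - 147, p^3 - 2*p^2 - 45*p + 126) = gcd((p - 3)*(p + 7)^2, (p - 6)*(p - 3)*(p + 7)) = p^2 + 4*p - 21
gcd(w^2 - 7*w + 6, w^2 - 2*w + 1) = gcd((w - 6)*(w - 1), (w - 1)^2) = w - 1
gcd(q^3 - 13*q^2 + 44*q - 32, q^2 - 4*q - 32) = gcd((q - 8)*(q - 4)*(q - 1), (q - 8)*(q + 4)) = q - 8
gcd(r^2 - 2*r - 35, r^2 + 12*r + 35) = r + 5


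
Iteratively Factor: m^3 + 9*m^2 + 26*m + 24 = (m + 2)*(m^2 + 7*m + 12) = (m + 2)*(m + 4)*(m + 3)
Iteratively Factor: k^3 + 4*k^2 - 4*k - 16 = (k + 2)*(k^2 + 2*k - 8) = (k - 2)*(k + 2)*(k + 4)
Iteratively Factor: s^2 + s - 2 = (s + 2)*(s - 1)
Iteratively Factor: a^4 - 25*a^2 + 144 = (a - 3)*(a^3 + 3*a^2 - 16*a - 48) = (a - 3)*(a + 4)*(a^2 - a - 12) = (a - 3)*(a + 3)*(a + 4)*(a - 4)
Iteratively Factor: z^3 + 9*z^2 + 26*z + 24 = (z + 4)*(z^2 + 5*z + 6) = (z + 3)*(z + 4)*(z + 2)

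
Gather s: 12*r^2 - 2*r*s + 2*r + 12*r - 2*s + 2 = 12*r^2 + 14*r + s*(-2*r - 2) + 2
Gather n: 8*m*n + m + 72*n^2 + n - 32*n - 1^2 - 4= m + 72*n^2 + n*(8*m - 31) - 5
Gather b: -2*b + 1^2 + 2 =3 - 2*b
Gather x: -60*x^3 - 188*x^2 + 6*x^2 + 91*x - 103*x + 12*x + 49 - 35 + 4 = -60*x^3 - 182*x^2 + 18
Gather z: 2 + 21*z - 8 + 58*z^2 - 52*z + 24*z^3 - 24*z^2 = 24*z^3 + 34*z^2 - 31*z - 6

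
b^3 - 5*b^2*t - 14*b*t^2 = b*(b - 7*t)*(b + 2*t)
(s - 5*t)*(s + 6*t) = s^2 + s*t - 30*t^2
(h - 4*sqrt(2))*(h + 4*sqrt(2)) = h^2 - 32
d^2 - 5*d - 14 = (d - 7)*(d + 2)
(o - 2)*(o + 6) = o^2 + 4*o - 12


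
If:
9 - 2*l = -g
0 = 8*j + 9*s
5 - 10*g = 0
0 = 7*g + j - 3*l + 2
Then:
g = 1/2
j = 35/4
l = 19/4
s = -70/9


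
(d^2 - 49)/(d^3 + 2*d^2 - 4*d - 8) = (d^2 - 49)/(d^3 + 2*d^2 - 4*d - 8)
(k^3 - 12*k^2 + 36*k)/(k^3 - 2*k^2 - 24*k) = (k - 6)/(k + 4)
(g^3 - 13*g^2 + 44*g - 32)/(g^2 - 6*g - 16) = (g^2 - 5*g + 4)/(g + 2)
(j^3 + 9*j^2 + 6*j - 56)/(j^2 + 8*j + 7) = (j^2 + 2*j - 8)/(j + 1)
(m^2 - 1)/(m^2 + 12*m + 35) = (m^2 - 1)/(m^2 + 12*m + 35)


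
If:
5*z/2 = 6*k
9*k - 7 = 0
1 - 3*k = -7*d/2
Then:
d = 8/21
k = 7/9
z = 28/15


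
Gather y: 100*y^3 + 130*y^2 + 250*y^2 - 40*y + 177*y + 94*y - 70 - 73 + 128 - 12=100*y^3 + 380*y^2 + 231*y - 27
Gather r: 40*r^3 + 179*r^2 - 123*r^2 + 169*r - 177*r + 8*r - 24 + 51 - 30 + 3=40*r^3 + 56*r^2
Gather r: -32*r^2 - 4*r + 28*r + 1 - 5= -32*r^2 + 24*r - 4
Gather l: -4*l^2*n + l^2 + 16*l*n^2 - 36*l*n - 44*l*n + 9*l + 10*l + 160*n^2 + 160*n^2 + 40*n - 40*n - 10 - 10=l^2*(1 - 4*n) + l*(16*n^2 - 80*n + 19) + 320*n^2 - 20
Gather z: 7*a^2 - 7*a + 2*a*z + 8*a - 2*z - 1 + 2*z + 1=7*a^2 + 2*a*z + a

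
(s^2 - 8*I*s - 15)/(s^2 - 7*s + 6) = (s^2 - 8*I*s - 15)/(s^2 - 7*s + 6)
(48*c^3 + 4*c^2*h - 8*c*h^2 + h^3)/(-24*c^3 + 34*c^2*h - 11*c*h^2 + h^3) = (-2*c - h)/(c - h)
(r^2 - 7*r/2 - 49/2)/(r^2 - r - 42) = (r + 7/2)/(r + 6)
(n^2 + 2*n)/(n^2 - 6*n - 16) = n/(n - 8)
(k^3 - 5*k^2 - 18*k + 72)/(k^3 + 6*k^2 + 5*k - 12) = (k^2 - 9*k + 18)/(k^2 + 2*k - 3)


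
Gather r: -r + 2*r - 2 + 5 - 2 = r + 1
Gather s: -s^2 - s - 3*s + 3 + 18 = -s^2 - 4*s + 21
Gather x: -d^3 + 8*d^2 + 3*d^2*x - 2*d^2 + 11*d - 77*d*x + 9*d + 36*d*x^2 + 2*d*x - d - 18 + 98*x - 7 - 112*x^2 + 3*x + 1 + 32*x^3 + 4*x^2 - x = -d^3 + 6*d^2 + 19*d + 32*x^3 + x^2*(36*d - 108) + x*(3*d^2 - 75*d + 100) - 24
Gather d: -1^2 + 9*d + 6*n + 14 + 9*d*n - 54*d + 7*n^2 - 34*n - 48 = d*(9*n - 45) + 7*n^2 - 28*n - 35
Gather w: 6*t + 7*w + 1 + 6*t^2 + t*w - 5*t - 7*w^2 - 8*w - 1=6*t^2 + t - 7*w^2 + w*(t - 1)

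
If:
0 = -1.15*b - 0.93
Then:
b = -0.81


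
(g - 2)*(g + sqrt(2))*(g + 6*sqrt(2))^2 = g^4 - 2*g^3 + 13*sqrt(2)*g^3 - 26*sqrt(2)*g^2 + 96*g^2 - 192*g + 72*sqrt(2)*g - 144*sqrt(2)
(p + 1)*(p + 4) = p^2 + 5*p + 4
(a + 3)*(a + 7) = a^2 + 10*a + 21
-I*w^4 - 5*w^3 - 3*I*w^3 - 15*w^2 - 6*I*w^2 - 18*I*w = w*(w + 3)*(w - 6*I)*(-I*w + 1)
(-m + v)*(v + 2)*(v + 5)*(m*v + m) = -m^2*v^3 - 8*m^2*v^2 - 17*m^2*v - 10*m^2 + m*v^4 + 8*m*v^3 + 17*m*v^2 + 10*m*v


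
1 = 1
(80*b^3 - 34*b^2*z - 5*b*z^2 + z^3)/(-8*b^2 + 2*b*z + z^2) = (-40*b^2 - 3*b*z + z^2)/(4*b + z)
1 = 1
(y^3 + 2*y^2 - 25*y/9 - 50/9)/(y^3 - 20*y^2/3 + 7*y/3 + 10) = (3*y^2 + 11*y + 10)/(3*(y^2 - 5*y - 6))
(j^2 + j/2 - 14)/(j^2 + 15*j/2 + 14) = (2*j - 7)/(2*j + 7)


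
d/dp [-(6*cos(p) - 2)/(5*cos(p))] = 2*sin(p)/(5*cos(p)^2)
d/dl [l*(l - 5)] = 2*l - 5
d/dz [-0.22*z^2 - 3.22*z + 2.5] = -0.44*z - 3.22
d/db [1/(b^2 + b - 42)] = (-2*b - 1)/(b^2 + b - 42)^2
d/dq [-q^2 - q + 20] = -2*q - 1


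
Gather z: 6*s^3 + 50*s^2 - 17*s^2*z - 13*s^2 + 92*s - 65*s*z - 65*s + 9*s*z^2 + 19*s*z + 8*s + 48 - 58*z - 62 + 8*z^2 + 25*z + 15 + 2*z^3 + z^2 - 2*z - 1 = 6*s^3 + 37*s^2 + 35*s + 2*z^3 + z^2*(9*s + 9) + z*(-17*s^2 - 46*s - 35)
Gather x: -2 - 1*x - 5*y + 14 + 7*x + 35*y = 6*x + 30*y + 12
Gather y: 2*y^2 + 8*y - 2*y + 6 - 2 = 2*y^2 + 6*y + 4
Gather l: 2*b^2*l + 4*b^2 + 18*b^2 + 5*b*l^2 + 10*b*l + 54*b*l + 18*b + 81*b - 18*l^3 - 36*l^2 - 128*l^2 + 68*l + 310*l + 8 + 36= 22*b^2 + 99*b - 18*l^3 + l^2*(5*b - 164) + l*(2*b^2 + 64*b + 378) + 44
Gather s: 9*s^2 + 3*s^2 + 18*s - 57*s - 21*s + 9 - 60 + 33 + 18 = 12*s^2 - 60*s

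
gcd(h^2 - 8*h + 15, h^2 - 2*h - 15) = h - 5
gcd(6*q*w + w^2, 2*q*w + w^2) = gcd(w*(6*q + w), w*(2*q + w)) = w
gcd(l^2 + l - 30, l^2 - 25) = l - 5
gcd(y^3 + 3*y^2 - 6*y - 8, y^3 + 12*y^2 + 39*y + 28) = y^2 + 5*y + 4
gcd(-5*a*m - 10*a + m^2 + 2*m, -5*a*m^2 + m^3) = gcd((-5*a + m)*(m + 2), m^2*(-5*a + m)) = 5*a - m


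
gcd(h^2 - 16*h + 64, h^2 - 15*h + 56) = h - 8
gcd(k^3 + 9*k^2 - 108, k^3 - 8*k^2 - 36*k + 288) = k + 6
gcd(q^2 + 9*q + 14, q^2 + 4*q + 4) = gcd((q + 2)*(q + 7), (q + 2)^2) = q + 2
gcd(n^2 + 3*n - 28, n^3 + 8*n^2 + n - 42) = n + 7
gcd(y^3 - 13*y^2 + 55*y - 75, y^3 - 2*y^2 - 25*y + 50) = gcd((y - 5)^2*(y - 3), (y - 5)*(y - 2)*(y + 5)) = y - 5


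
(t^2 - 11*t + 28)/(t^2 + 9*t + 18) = (t^2 - 11*t + 28)/(t^2 + 9*t + 18)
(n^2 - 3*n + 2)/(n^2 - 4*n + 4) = (n - 1)/(n - 2)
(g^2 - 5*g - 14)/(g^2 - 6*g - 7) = (g + 2)/(g + 1)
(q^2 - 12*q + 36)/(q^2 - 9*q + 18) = (q - 6)/(q - 3)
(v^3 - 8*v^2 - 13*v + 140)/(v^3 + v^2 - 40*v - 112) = (v - 5)/(v + 4)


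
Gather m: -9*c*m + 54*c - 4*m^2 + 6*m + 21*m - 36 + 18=54*c - 4*m^2 + m*(27 - 9*c) - 18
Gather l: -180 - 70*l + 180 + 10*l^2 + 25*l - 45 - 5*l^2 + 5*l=5*l^2 - 40*l - 45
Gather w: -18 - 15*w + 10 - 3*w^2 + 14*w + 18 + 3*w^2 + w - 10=0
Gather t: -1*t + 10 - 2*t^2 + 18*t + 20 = -2*t^2 + 17*t + 30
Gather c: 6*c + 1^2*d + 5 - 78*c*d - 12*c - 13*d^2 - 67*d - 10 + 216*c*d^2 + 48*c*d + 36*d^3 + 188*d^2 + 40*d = c*(216*d^2 - 30*d - 6) + 36*d^3 + 175*d^2 - 26*d - 5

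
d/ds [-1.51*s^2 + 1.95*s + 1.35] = 1.95 - 3.02*s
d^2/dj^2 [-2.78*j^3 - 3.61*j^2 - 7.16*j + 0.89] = -16.68*j - 7.22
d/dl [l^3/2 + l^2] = l*(3*l + 4)/2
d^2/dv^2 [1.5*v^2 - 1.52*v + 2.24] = 3.00000000000000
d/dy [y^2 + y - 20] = 2*y + 1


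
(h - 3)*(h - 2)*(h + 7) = h^3 + 2*h^2 - 29*h + 42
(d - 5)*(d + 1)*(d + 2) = d^3 - 2*d^2 - 13*d - 10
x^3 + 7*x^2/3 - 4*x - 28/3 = (x - 2)*(x + 2)*(x + 7/3)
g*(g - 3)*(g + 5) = g^3 + 2*g^2 - 15*g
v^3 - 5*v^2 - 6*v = v*(v - 6)*(v + 1)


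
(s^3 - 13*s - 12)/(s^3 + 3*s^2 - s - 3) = (s - 4)/(s - 1)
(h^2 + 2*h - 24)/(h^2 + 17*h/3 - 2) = 3*(h - 4)/(3*h - 1)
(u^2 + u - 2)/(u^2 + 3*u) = (u^2 + u - 2)/(u*(u + 3))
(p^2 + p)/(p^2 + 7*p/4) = 4*(p + 1)/(4*p + 7)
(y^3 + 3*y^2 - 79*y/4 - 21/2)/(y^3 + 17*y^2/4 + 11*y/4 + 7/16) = 4*(2*y^2 + 5*y - 42)/(8*y^2 + 30*y + 7)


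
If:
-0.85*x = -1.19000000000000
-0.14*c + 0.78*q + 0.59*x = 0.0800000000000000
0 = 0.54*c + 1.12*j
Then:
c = 5.57142857142857*q + 5.32857142857143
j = -2.68622448979592*q - 2.56913265306122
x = 1.40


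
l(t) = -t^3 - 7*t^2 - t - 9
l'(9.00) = -370.00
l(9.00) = -1314.00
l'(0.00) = -1.00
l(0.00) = -9.00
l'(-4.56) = 0.46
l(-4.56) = -55.18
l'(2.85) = -65.27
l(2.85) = -91.86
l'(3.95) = -103.11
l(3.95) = -183.80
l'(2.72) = -61.28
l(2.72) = -83.63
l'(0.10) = -2.43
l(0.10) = -9.17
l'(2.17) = -45.51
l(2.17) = -54.35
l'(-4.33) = 3.37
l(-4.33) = -54.73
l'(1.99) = -40.74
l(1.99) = -46.59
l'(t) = -3*t^2 - 14*t - 1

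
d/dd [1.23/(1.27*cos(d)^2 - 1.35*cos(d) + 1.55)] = (3.1242*cos(d) - 1.6605)*sin(d)/(1.27*cos(d)^2 - 1.35*cos(d) + 1.55)^2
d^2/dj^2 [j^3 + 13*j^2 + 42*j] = 6*j + 26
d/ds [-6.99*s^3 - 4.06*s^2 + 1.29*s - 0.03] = -20.97*s^2 - 8.12*s + 1.29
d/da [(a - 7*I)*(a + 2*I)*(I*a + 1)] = 3*I*a^2 + 12*a + 9*I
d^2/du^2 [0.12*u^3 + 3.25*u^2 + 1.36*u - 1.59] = 0.72*u + 6.5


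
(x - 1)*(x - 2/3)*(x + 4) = x^3 + 7*x^2/3 - 6*x + 8/3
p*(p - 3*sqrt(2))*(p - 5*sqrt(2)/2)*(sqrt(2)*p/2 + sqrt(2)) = sqrt(2)*p^4/2 - 11*p^3/2 + sqrt(2)*p^3 - 11*p^2 + 15*sqrt(2)*p^2/2 + 15*sqrt(2)*p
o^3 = o^3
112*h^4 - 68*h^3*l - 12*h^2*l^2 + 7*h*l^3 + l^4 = (-2*h + l)^2*(4*h + l)*(7*h + l)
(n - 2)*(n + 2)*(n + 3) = n^3 + 3*n^2 - 4*n - 12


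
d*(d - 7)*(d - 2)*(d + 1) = d^4 - 8*d^3 + 5*d^2 + 14*d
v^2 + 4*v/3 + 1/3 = (v + 1/3)*(v + 1)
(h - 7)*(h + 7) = h^2 - 49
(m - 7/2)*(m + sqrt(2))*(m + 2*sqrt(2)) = m^3 - 7*m^2/2 + 3*sqrt(2)*m^2 - 21*sqrt(2)*m/2 + 4*m - 14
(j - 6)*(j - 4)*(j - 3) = j^3 - 13*j^2 + 54*j - 72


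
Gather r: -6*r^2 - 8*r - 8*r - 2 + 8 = -6*r^2 - 16*r + 6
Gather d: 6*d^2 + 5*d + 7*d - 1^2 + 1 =6*d^2 + 12*d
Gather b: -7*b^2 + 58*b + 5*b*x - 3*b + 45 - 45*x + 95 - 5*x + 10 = -7*b^2 + b*(5*x + 55) - 50*x + 150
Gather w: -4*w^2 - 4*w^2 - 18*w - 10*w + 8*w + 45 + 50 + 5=-8*w^2 - 20*w + 100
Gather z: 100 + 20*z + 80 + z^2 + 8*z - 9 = z^2 + 28*z + 171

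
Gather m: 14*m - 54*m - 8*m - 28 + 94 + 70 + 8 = 144 - 48*m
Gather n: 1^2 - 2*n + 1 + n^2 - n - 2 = n^2 - 3*n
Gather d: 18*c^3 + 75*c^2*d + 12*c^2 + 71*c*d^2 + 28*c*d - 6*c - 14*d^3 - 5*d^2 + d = 18*c^3 + 12*c^2 - 6*c - 14*d^3 + d^2*(71*c - 5) + d*(75*c^2 + 28*c + 1)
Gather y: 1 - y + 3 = 4 - y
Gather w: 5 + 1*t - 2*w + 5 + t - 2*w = 2*t - 4*w + 10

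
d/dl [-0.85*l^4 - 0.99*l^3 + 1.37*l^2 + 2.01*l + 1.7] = -3.4*l^3 - 2.97*l^2 + 2.74*l + 2.01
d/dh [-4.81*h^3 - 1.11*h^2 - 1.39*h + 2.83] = -14.43*h^2 - 2.22*h - 1.39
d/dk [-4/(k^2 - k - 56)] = 4*(2*k - 1)/(-k^2 + k + 56)^2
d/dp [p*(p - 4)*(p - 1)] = 3*p^2 - 10*p + 4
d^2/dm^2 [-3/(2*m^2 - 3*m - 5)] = 6*(-4*m^2 + 6*m + (4*m - 3)^2 + 10)/(-2*m^2 + 3*m + 5)^3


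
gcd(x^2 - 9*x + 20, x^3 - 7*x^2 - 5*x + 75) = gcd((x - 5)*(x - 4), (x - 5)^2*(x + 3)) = x - 5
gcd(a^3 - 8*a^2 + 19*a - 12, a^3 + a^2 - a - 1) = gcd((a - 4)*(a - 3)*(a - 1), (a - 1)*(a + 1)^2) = a - 1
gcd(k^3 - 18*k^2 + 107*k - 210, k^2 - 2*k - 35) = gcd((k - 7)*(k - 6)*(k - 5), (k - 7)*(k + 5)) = k - 7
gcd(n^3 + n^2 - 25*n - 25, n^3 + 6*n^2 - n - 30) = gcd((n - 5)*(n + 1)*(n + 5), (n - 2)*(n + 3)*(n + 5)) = n + 5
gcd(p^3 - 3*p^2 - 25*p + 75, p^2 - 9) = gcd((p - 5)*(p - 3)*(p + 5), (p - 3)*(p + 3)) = p - 3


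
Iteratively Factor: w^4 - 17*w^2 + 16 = (w - 4)*(w^3 + 4*w^2 - w - 4) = (w - 4)*(w + 1)*(w^2 + 3*w - 4) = (w - 4)*(w + 1)*(w + 4)*(w - 1)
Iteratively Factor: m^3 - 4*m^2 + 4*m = (m - 2)*(m^2 - 2*m) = (m - 2)^2*(m)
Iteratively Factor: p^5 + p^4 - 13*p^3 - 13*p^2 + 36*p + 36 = (p + 3)*(p^4 - 2*p^3 - 7*p^2 + 8*p + 12) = (p + 1)*(p + 3)*(p^3 - 3*p^2 - 4*p + 12) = (p - 3)*(p + 1)*(p + 3)*(p^2 - 4) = (p - 3)*(p - 2)*(p + 1)*(p + 3)*(p + 2)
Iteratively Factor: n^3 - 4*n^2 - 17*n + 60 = (n - 5)*(n^2 + n - 12) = (n - 5)*(n + 4)*(n - 3)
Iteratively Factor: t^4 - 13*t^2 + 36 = (t + 2)*(t^3 - 2*t^2 - 9*t + 18) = (t - 3)*(t + 2)*(t^2 + t - 6) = (t - 3)*(t - 2)*(t + 2)*(t + 3)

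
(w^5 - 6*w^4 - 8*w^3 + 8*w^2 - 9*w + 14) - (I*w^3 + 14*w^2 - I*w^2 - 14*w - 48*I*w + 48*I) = w^5 - 6*w^4 - 8*w^3 - I*w^3 - 6*w^2 + I*w^2 + 5*w + 48*I*w + 14 - 48*I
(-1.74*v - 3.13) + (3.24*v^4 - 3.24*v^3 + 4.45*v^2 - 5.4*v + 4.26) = 3.24*v^4 - 3.24*v^3 + 4.45*v^2 - 7.14*v + 1.13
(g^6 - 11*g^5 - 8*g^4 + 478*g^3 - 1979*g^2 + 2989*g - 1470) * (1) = g^6 - 11*g^5 - 8*g^4 + 478*g^3 - 1979*g^2 + 2989*g - 1470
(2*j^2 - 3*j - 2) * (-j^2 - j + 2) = -2*j^4 + j^3 + 9*j^2 - 4*j - 4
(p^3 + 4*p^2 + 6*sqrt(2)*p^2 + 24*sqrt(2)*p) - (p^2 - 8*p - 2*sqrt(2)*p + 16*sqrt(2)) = p^3 + 3*p^2 + 6*sqrt(2)*p^2 + 8*p + 26*sqrt(2)*p - 16*sqrt(2)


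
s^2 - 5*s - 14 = (s - 7)*(s + 2)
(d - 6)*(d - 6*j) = d^2 - 6*d*j - 6*d + 36*j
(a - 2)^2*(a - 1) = a^3 - 5*a^2 + 8*a - 4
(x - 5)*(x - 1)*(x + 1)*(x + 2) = x^4 - 3*x^3 - 11*x^2 + 3*x + 10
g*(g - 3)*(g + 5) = g^3 + 2*g^2 - 15*g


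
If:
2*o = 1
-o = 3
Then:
No Solution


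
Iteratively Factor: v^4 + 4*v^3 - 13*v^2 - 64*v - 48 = (v - 4)*(v^3 + 8*v^2 + 19*v + 12) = (v - 4)*(v + 3)*(v^2 + 5*v + 4) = (v - 4)*(v + 3)*(v + 4)*(v + 1)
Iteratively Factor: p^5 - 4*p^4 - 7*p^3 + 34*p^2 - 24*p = (p + 3)*(p^4 - 7*p^3 + 14*p^2 - 8*p) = p*(p + 3)*(p^3 - 7*p^2 + 14*p - 8) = p*(p - 2)*(p + 3)*(p^2 - 5*p + 4) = p*(p - 2)*(p - 1)*(p + 3)*(p - 4)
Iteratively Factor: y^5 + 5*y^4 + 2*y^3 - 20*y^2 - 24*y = (y + 3)*(y^4 + 2*y^3 - 4*y^2 - 8*y) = (y + 2)*(y + 3)*(y^3 - 4*y) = (y + 2)^2*(y + 3)*(y^2 - 2*y) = (y - 2)*(y + 2)^2*(y + 3)*(y)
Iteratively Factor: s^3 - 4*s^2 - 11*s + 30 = (s - 2)*(s^2 - 2*s - 15) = (s - 2)*(s + 3)*(s - 5)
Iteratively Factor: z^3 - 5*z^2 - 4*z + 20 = (z - 2)*(z^2 - 3*z - 10) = (z - 5)*(z - 2)*(z + 2)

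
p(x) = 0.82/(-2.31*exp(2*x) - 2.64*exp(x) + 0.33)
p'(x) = 0.82*(4.62*exp(2*x) + 2.64*exp(x))/(-2.31*exp(2*x) - 2.64*exp(x) + 0.33)^2 = (3.7884*exp(x) + 2.1648)*exp(x)/(2.31*exp(2*x) + 2.64*exp(x) - 0.33)^2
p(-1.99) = -11.08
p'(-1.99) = 66.89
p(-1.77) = -4.39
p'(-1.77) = 13.73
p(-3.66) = 3.15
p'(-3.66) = 0.86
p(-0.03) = -0.19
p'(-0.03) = 0.29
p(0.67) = -0.06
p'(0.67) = 0.10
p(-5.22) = 2.60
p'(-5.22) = 0.12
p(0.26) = -0.12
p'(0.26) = 0.19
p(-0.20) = -0.24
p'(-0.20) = 0.38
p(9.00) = 0.00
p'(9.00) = 0.00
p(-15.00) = 2.48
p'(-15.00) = 0.00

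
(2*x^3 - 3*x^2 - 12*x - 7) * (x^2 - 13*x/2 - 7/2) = 2*x^5 - 16*x^4 + x^3/2 + 163*x^2/2 + 175*x/2 + 49/2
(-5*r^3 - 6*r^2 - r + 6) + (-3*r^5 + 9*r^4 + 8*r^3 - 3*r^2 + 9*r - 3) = -3*r^5 + 9*r^4 + 3*r^3 - 9*r^2 + 8*r + 3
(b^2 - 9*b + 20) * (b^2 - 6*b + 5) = b^4 - 15*b^3 + 79*b^2 - 165*b + 100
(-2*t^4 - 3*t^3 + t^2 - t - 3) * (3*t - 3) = -6*t^5 - 3*t^4 + 12*t^3 - 6*t^2 - 6*t + 9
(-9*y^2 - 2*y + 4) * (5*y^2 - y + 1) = -45*y^4 - y^3 + 13*y^2 - 6*y + 4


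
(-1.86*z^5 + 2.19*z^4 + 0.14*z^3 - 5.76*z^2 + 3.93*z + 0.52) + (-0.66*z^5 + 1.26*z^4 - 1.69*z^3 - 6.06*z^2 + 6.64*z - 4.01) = -2.52*z^5 + 3.45*z^4 - 1.55*z^3 - 11.82*z^2 + 10.57*z - 3.49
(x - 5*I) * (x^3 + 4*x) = x^4 - 5*I*x^3 + 4*x^2 - 20*I*x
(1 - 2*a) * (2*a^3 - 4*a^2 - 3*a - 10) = -4*a^4 + 10*a^3 + 2*a^2 + 17*a - 10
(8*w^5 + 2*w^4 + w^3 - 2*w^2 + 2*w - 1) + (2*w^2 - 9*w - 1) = 8*w^5 + 2*w^4 + w^3 - 7*w - 2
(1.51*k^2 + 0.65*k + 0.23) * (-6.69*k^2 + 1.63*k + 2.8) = -10.1019*k^4 - 1.8872*k^3 + 3.7488*k^2 + 2.1949*k + 0.644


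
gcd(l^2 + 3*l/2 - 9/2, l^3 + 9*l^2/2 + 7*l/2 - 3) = l + 3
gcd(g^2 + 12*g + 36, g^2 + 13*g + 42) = g + 6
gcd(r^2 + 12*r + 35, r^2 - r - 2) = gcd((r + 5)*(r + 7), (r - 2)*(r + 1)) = 1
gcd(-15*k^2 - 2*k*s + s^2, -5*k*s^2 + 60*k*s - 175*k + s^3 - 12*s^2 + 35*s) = -5*k + s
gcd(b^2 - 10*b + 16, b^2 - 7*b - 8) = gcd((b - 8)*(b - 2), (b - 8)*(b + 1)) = b - 8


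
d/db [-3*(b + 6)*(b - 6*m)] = -6*b + 18*m - 18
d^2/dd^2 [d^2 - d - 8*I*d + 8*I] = 2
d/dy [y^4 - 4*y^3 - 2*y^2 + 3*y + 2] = 4*y^3 - 12*y^2 - 4*y + 3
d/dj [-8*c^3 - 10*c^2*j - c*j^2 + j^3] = -10*c^2 - 2*c*j + 3*j^2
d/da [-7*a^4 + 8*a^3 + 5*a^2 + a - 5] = -28*a^3 + 24*a^2 + 10*a + 1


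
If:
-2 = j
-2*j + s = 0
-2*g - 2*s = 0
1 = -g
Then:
No Solution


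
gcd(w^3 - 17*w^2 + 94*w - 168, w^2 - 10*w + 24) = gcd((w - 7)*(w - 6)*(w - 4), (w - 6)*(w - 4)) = w^2 - 10*w + 24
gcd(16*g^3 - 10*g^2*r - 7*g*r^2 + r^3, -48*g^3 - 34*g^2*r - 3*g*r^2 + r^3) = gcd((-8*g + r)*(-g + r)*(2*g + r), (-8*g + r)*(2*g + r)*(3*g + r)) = -16*g^2 - 6*g*r + r^2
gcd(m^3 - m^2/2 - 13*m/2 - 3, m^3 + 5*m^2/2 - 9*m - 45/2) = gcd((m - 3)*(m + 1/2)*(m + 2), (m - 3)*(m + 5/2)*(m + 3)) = m - 3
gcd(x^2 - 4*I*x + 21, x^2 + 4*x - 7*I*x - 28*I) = x - 7*I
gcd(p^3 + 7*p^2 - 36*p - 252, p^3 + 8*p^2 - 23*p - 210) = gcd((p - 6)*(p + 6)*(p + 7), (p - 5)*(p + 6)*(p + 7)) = p^2 + 13*p + 42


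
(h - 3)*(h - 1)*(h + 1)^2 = h^4 - 2*h^3 - 4*h^2 + 2*h + 3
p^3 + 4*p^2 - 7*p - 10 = (p - 2)*(p + 1)*(p + 5)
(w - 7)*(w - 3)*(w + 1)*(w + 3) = w^4 - 6*w^3 - 16*w^2 + 54*w + 63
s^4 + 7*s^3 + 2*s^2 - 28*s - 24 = (s - 2)*(s + 1)*(s + 2)*(s + 6)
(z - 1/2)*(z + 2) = z^2 + 3*z/2 - 1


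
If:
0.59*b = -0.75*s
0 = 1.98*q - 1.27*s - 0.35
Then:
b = -1.27118644067797*s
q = 0.641414141414141*s + 0.176767676767677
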